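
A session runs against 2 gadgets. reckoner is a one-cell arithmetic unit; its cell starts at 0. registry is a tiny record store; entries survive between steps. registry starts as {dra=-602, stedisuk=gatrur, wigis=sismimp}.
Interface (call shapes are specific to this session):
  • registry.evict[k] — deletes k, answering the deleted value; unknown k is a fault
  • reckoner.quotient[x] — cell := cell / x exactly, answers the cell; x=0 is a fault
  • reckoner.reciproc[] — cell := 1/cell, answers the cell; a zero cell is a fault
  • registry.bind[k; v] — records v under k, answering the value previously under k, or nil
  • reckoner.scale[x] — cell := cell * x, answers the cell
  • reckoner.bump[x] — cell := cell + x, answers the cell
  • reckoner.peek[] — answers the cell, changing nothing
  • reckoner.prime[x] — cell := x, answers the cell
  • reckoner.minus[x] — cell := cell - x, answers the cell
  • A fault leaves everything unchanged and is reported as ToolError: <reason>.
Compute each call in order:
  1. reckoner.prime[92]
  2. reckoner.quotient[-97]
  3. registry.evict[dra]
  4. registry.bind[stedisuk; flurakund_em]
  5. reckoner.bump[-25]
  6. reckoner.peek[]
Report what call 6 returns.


Answer: -2517/97

Derivation:
! reckoner.prime(92) == 92
! reckoner.quotient(-97) == -92/97
! registry.evict(dra) == -602
! registry.bind(stedisuk, flurakund_em) == gatrur
! reckoner.bump(-25) == -2517/97
! reckoner.peek() == -2517/97


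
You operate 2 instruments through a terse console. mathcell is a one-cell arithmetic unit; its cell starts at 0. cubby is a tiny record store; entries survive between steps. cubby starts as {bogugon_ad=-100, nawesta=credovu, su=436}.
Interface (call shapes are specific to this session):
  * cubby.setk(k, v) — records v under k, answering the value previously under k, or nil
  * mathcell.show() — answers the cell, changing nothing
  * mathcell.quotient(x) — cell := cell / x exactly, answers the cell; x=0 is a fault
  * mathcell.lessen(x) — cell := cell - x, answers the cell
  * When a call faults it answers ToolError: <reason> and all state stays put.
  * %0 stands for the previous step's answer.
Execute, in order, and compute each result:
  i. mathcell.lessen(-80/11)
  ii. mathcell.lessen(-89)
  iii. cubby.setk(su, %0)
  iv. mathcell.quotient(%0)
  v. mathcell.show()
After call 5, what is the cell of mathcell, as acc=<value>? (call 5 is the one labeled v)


Answer: acc=1059/4796

Derivation:
% 1. lessen(x=-80/11) -> 80/11
% 2. lessen(x=-89) -> 1059/11
% 3. setk(k=su, v=%0) -> 436
% 4. quotient(x=%0) -> 1059/4796
% 5. show() -> 1059/4796


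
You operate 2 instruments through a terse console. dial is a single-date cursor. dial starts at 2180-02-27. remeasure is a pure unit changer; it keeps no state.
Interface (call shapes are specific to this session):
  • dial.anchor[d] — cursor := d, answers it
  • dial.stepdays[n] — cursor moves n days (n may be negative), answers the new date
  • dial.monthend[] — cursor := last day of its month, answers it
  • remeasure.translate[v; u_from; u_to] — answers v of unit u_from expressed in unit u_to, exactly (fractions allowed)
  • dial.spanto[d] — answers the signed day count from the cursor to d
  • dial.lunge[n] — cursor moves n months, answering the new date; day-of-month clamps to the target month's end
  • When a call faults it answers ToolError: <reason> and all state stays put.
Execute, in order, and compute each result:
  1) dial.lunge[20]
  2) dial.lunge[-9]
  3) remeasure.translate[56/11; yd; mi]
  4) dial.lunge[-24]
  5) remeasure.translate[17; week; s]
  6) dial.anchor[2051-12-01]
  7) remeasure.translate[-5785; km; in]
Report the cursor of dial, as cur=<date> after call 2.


Answer: cur=2181-01-27

Derivation:
Act: dial.lunge[n='20']
Obs: 2181-10-27
Act: dial.lunge[n='-9']
Obs: 2181-01-27
Act: remeasure.translate[v='56/11'; u_from='yd'; u_to='mi']
Obs: 7/2420
Act: dial.lunge[n='-24']
Obs: 2179-01-27
Act: remeasure.translate[v='17'; u_from='week'; u_to='s']
Obs: 10281600
Act: dial.anchor[d='2051-12-01']
Obs: 2051-12-01
Act: remeasure.translate[v='-5785'; u_from='km'; u_to='in']
Obs: -28925000000/127


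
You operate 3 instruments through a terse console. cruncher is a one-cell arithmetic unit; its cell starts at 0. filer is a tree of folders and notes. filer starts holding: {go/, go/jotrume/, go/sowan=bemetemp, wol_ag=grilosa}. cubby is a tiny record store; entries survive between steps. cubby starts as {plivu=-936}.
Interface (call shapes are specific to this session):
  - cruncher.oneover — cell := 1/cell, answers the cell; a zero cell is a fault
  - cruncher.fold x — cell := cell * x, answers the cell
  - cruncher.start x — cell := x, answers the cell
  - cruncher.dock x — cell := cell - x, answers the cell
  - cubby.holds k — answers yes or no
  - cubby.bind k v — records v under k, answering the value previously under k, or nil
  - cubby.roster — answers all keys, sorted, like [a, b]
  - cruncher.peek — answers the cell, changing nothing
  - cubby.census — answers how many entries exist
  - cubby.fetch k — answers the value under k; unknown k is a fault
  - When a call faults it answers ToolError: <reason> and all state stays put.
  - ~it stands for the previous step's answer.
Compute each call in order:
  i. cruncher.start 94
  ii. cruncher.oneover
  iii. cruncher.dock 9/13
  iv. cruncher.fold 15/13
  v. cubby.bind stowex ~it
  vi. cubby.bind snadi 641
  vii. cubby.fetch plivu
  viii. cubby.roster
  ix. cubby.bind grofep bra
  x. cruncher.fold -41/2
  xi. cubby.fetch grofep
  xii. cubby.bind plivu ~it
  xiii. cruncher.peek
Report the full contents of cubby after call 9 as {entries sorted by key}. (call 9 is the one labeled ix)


I invoke start on x→94: 94.
Using oneover, giving 1/94.
Calling dock on x→9/13, — result: -833/1222.
I run fold on x→15/13, giving -12495/15886.
Invoking bind on k→stowex, v→~it, which returns nil.
Then bind on k→snadi, v→641: nil.
Now I run fetch on k→plivu, giving -936.
I try roster(), → [plivu, snadi, stowex].
Using bind on k→grofep, v→bra, and observe nil.
Now I run fold on x→-41/2, and observe 512295/31772.
I try fetch on k→grofep, and get bra.
Invoking bind on k→plivu, v→~it, → -936.
Using peek(), → 512295/31772.

Answer: {grofep=bra, plivu=-936, snadi=641, stowex=-12495/15886}


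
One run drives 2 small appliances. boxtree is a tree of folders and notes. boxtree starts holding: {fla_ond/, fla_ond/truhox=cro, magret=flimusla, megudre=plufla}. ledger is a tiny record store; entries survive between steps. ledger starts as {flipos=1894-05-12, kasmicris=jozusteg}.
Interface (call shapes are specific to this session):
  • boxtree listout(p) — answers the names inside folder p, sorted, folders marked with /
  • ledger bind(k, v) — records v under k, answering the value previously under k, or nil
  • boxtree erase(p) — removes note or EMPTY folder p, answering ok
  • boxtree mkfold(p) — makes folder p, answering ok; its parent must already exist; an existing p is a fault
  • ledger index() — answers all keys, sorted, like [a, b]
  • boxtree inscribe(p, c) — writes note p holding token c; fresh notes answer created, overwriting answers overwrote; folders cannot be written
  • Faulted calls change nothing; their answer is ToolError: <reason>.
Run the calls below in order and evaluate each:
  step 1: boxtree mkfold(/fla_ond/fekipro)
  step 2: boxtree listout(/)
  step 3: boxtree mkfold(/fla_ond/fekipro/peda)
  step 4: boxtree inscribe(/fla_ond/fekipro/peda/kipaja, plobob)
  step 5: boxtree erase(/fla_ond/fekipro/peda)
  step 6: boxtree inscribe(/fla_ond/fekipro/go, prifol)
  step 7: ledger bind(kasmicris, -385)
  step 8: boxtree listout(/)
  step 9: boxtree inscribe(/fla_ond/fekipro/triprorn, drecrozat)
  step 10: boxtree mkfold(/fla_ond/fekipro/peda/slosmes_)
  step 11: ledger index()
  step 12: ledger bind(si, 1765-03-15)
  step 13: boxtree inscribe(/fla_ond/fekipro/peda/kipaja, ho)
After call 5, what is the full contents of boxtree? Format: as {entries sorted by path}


Answer: {fla_ond/, fla_ond/fekipro/, fla_ond/fekipro/peda/, fla_ond/fekipro/peda/kipaja=plobob, fla_ond/truhox=cro, magret=flimusla, megudre=plufla}

Derivation:
Using boxtree mkfold with /fla_ond/fekipro, and see ok.
I try boxtree listout with /, — result: [fla_ond/, magret, megudre].
Calling boxtree mkfold with /fla_ond/fekipro/peda, and observe ok.
Next I call boxtree inscribe with /fla_ond/fekipro/peda/kipaja, plobob, and get created.
I call boxtree erase with /fla_ond/fekipro/peda: ToolError: not empty.
I run boxtree inscribe with /fla_ond/fekipro/go, prifol, giving created.
Now I run ledger bind with kasmicris, -385, — result: jozusteg.
Using boxtree listout with /, → [fla_ond/, magret, megudre].
Then boxtree inscribe with /fla_ond/fekipro/triprorn, drecrozat: created.
I run boxtree mkfold with /fla_ond/fekipro/peda/slosmes_, which returns ok.
I use ledger index, — result: [flipos, kasmicris].
I invoke ledger bind with si, 1765-03-15: nil.
Calling boxtree inscribe with /fla_ond/fekipro/peda/kipaja, ho, giving overwrote.


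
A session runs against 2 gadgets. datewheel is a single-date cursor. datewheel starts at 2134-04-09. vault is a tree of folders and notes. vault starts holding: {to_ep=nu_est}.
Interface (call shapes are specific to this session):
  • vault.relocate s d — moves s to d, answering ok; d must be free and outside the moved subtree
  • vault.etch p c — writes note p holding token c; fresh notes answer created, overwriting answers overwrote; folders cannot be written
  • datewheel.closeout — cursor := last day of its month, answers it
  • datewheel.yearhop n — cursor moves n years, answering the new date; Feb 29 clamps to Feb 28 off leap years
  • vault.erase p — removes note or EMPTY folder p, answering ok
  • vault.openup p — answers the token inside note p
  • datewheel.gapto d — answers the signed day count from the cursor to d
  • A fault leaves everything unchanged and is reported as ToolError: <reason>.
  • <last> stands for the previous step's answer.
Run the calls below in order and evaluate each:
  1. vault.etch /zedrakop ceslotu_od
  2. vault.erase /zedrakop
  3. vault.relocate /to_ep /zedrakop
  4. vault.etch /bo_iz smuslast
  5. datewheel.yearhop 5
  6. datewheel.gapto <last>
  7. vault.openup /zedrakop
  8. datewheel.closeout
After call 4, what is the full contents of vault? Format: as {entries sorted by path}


Answer: {bo_iz=smuslast, zedrakop=nu_est}

Derivation:
-> vault.etch(p='/zedrakop', c='ceslotu_od')
<- created
-> vault.erase(p='/zedrakop')
<- ok
-> vault.relocate(s='/to_ep', d='/zedrakop')
<- ok
-> vault.etch(p='/bo_iz', c='smuslast')
<- created
-> datewheel.yearhop(n='5')
<- 2139-04-09
-> datewheel.gapto(d='<last>')
<- 0
-> vault.openup(p='/zedrakop')
<- nu_est
-> datewheel.closeout()
<- 2139-04-30


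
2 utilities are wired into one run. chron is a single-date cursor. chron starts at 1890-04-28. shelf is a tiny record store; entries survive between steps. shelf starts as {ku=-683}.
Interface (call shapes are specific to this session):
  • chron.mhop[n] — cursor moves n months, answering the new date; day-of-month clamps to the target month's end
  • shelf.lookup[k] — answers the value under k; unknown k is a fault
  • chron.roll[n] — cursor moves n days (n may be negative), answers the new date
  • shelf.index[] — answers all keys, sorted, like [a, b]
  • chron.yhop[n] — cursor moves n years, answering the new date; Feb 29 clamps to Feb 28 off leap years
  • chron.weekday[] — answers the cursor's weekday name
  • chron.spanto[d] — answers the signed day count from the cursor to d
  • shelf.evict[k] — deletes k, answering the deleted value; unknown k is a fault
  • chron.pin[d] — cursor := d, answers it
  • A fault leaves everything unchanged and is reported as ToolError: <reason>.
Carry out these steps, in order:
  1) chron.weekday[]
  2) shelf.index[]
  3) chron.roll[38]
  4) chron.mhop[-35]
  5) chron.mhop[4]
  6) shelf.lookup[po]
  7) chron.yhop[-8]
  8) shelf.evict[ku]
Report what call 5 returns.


[in] chron.weekday
  Monday
[in] shelf.index
  [ku]
[in] chron.roll n→38
  1890-06-05
[in] chron.mhop n→-35
  1887-07-05
[in] chron.mhop n→4
  1887-11-05
[in] shelf.lookup k→po
  ToolError: no such key po
[in] chron.yhop n→-8
  1879-11-05
[in] shelf.evict k→ku
  -683

Answer: 1887-11-05


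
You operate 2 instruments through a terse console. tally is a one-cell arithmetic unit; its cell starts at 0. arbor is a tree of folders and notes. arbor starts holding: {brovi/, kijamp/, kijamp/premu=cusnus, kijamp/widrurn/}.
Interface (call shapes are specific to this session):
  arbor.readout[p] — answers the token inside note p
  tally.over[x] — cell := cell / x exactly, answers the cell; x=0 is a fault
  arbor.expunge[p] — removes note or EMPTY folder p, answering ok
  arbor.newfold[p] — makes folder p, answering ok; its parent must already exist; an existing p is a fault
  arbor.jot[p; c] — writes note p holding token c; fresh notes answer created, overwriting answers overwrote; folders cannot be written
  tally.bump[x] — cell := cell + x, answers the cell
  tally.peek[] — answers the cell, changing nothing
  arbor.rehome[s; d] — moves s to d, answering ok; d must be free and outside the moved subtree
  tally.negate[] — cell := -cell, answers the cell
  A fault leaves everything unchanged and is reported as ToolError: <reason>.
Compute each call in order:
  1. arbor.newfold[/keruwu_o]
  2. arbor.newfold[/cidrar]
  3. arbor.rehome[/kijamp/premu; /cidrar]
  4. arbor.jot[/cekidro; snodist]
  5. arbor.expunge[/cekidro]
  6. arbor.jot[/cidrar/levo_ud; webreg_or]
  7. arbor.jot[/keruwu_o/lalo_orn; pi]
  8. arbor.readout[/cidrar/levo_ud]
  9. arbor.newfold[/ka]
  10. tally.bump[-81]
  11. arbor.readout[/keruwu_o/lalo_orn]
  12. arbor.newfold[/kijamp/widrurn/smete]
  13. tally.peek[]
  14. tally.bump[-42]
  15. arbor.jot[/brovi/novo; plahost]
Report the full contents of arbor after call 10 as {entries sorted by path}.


Answer: {brovi/, cidrar/, cidrar/levo_ud=webreg_or, ka/, keruwu_o/, keruwu_o/lalo_orn=pi, kijamp/, kijamp/premu=cusnus, kijamp/widrurn/}

Derivation:
>>> arbor.newfold p→/keruwu_o
[out] ok
>>> arbor.newfold p→/cidrar
[out] ok
>>> arbor.rehome s→/kijamp/premu d→/cidrar
[out] ToolError: exists
>>> arbor.jot p→/cekidro c→snodist
[out] created
>>> arbor.expunge p→/cekidro
[out] ok
>>> arbor.jot p→/cidrar/levo_ud c→webreg_or
[out] created
>>> arbor.jot p→/keruwu_o/lalo_orn c→pi
[out] created
>>> arbor.readout p→/cidrar/levo_ud
[out] webreg_or
>>> arbor.newfold p→/ka
[out] ok
>>> tally.bump x→-81
[out] -81
>>> arbor.readout p→/keruwu_o/lalo_orn
[out] pi
>>> arbor.newfold p→/kijamp/widrurn/smete
[out] ok
>>> tally.peek
[out] -81
>>> tally.bump x→-42
[out] -123
>>> arbor.jot p→/brovi/novo c→plahost
[out] created


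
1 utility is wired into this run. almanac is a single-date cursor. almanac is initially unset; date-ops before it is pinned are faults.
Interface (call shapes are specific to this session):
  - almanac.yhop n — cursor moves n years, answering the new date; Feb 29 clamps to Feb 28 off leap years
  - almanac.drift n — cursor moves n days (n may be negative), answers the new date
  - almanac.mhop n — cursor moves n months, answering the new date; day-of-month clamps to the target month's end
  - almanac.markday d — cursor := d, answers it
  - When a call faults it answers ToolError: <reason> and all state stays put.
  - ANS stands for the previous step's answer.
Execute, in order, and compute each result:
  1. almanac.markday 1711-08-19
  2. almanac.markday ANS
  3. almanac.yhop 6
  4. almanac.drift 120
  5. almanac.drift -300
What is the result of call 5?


→ markday(d: 1711-08-19)
← 1711-08-19
→ markday(d: ANS)
← 1711-08-19
→ yhop(n: 6)
← 1717-08-19
→ drift(n: 120)
← 1717-12-17
→ drift(n: -300)
← 1717-02-20

Answer: 1717-02-20


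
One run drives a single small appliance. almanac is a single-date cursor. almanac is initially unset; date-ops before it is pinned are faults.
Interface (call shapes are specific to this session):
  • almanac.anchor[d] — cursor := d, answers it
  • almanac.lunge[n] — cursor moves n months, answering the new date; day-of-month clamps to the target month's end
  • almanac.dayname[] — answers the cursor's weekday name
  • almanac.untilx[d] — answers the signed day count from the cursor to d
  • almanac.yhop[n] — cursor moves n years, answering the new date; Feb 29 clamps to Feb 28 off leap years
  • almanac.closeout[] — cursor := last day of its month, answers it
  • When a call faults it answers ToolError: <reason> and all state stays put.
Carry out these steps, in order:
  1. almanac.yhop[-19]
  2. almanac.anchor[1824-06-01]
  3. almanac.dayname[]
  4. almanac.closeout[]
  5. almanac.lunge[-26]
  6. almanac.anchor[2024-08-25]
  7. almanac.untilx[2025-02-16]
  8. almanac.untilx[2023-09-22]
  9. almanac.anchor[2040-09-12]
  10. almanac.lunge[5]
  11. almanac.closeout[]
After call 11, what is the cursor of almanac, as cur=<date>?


% almanac.yhop n='-19'
:: ToolError: no date set
% almanac.anchor d='1824-06-01'
:: 1824-06-01
% almanac.dayname
:: Tuesday
% almanac.closeout
:: 1824-06-30
% almanac.lunge n='-26'
:: 1822-04-30
% almanac.anchor d='2024-08-25'
:: 2024-08-25
% almanac.untilx d='2025-02-16'
:: 175
% almanac.untilx d='2023-09-22'
:: -338
% almanac.anchor d='2040-09-12'
:: 2040-09-12
% almanac.lunge n='5'
:: 2041-02-12
% almanac.closeout
:: 2041-02-28

Answer: cur=2041-02-28


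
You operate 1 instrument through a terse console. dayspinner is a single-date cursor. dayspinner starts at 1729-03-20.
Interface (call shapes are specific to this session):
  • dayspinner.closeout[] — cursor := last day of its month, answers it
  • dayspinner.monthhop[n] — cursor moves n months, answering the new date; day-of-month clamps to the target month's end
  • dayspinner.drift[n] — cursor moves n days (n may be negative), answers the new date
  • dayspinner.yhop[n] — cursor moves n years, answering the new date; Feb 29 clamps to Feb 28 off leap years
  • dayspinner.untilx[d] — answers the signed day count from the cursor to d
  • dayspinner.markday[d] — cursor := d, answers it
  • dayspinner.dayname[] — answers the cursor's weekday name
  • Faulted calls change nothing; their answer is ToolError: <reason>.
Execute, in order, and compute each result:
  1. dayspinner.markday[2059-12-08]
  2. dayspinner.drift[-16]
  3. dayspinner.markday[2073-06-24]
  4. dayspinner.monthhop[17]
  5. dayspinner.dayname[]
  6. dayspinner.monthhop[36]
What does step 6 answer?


~$ dayspinner.markday d: 2059-12-08
[out] 2059-12-08
~$ dayspinner.drift n: -16
[out] 2059-11-22
~$ dayspinner.markday d: 2073-06-24
[out] 2073-06-24
~$ dayspinner.monthhop n: 17
[out] 2074-11-24
~$ dayspinner.dayname
[out] Saturday
~$ dayspinner.monthhop n: 36
[out] 2077-11-24

Answer: 2077-11-24


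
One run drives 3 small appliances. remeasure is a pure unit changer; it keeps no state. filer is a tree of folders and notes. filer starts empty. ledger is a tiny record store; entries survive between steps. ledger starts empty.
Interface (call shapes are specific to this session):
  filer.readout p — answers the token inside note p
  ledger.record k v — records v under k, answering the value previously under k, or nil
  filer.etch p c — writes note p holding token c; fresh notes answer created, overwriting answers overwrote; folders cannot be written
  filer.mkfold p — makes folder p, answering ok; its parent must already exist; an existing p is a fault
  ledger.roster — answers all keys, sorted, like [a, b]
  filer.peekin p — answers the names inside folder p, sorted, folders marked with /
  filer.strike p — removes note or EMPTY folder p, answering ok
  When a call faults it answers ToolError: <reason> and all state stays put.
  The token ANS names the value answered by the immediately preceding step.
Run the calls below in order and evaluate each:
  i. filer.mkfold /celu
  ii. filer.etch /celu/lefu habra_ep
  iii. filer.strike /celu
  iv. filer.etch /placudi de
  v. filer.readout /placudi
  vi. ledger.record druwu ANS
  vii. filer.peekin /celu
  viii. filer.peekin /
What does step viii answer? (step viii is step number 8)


// mkfold(p=/celu) ~> ok
// etch(p=/celu/lefu, c=habra_ep) ~> created
// strike(p=/celu) ~> ToolError: not empty
// etch(p=/placudi, c=de) ~> created
// readout(p=/placudi) ~> de
// record(k=druwu, v=ANS) ~> nil
// peekin(p=/celu) ~> [lefu]
// peekin(p=/) ~> [celu/, placudi]

Answer: [celu/, placudi]


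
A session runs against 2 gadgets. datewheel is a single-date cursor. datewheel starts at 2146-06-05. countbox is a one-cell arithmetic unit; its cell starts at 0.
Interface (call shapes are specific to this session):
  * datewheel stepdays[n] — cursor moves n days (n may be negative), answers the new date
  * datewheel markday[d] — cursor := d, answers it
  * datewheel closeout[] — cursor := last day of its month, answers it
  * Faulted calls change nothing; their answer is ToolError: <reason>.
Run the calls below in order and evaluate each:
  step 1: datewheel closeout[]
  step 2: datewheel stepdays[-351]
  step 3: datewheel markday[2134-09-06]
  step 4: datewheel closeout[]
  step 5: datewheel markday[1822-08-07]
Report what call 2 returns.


Answer: 2145-07-14

Derivation:
% datewheel closeout() -> 2146-06-30
% datewheel stepdays(n→-351) -> 2145-07-14
% datewheel markday(d→2134-09-06) -> 2134-09-06
% datewheel closeout() -> 2134-09-30
% datewheel markday(d→1822-08-07) -> 1822-08-07


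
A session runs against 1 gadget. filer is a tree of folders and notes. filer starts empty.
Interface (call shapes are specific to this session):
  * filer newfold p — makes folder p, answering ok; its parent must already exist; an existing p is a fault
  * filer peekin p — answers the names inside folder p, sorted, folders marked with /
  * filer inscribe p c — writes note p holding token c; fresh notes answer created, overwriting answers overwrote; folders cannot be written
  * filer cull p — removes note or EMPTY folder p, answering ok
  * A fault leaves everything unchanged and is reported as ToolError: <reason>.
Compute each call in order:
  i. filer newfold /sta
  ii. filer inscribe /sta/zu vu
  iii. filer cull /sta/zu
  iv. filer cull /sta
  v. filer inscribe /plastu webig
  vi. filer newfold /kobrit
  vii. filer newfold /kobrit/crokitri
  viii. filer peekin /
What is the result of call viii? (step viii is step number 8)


I run filer newfold using p=/sta, → ok.
I invoke filer inscribe using p=/sta/zu, c=vu: created.
I invoke filer cull using p=/sta/zu, and see ok.
Then filer cull using p=/sta, — result: ok.
Invoking filer inscribe using p=/plastu, c=webig: created.
I use filer newfold using p=/kobrit, and see ok.
I try filer newfold using p=/kobrit/crokitri, which returns ok.
I run filer peekin using p=/: [kobrit/, plastu].

Answer: [kobrit/, plastu]


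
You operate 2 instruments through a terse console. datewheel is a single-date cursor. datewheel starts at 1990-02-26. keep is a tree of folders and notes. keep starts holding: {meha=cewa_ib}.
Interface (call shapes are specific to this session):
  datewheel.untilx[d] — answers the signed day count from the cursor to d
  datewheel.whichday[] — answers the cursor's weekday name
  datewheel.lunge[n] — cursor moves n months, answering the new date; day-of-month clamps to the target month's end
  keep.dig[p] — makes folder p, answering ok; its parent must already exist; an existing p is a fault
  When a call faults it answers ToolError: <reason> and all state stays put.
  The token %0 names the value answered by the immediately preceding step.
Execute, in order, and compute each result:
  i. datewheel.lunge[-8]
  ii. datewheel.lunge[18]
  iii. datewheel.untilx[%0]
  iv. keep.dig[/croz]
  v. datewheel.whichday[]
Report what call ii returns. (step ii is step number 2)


Answer: 1990-12-26

Derivation:
>>> datewheel.lunge n='-8'
:: 1989-06-26
>>> datewheel.lunge n='18'
:: 1990-12-26
>>> datewheel.untilx d='%0'
:: 0
>>> keep.dig p='/croz'
:: ok
>>> datewheel.whichday
:: Wednesday


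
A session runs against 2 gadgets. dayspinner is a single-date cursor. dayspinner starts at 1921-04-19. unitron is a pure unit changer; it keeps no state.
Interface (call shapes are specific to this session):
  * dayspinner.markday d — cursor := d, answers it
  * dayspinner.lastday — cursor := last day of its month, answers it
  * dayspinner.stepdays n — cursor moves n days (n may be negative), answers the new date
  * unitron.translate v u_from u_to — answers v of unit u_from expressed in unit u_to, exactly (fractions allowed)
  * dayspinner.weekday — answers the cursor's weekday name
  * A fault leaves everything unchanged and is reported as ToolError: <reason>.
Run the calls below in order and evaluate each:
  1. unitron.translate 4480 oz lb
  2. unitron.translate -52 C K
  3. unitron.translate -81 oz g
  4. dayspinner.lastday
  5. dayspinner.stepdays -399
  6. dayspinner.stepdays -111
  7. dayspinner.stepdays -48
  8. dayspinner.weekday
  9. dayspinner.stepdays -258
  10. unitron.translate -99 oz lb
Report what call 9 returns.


Answer: 1919-02-04

Derivation:
-> unitron.translate(v='4480', u_from='oz', u_to='lb')
<- 280
-> unitron.translate(v='-52', u_from='C', u_to='K')
<- 4423/20
-> unitron.translate(v='-81', u_from='oz', u_to='g')
<- -3674098197/1600000
-> dayspinner.lastday()
<- 1921-04-30
-> dayspinner.stepdays(n='-399')
<- 1920-03-27
-> dayspinner.stepdays(n='-111')
<- 1919-12-07
-> dayspinner.stepdays(n='-48')
<- 1919-10-20
-> dayspinner.weekday()
<- Monday
-> dayspinner.stepdays(n='-258')
<- 1919-02-04
-> unitron.translate(v='-99', u_from='oz', u_to='lb')
<- -99/16


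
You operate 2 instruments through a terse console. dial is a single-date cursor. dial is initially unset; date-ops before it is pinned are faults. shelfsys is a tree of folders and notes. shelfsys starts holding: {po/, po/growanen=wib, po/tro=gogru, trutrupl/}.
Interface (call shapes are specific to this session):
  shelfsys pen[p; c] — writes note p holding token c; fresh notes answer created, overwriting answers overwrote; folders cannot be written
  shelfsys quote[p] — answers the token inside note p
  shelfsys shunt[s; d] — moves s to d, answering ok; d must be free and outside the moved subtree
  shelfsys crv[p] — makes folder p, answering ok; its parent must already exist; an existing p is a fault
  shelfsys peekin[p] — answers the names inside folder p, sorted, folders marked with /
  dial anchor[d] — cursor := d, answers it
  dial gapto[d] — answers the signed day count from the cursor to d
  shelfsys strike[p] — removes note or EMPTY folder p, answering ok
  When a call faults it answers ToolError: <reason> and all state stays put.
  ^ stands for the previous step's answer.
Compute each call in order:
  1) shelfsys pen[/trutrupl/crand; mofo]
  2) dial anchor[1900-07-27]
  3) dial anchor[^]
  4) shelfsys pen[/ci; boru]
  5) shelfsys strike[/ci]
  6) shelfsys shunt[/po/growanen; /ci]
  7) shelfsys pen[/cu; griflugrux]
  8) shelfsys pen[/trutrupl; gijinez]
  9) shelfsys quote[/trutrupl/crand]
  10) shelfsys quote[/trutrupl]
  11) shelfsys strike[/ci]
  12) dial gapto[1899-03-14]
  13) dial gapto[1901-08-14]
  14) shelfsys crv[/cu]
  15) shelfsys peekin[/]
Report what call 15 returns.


Invoking shelfsys pen passing p=/trutrupl/crand, c=mofo, — result: created.
I call dial anchor passing d=1900-07-27: 1900-07-27.
Now I run dial anchor passing d=^, and get 1900-07-27.
Now I run shelfsys pen passing p=/ci, c=boru, yielding created.
Calling shelfsys strike passing p=/ci: ok.
I invoke shelfsys shunt passing s=/po/growanen, d=/ci, and see ok.
I invoke shelfsys pen passing p=/cu, c=griflugrux, giving created.
Invoking shelfsys pen passing p=/trutrupl, c=gijinez, — result: ToolError: is a directory.
I call shelfsys quote passing p=/trutrupl/crand, → mofo.
Invoking shelfsys quote passing p=/trutrupl, and see ToolError: is a directory.
Invoking shelfsys strike passing p=/ci, → ok.
Using dial gapto passing d=1899-03-14, which returns -500.
I run dial gapto passing d=1901-08-14, and get 383.
Invoking shelfsys crv passing p=/cu, and observe ToolError: exists.
I use shelfsys peekin passing p=/, which returns [cu, po/, trutrupl/].

Answer: [cu, po/, trutrupl/]


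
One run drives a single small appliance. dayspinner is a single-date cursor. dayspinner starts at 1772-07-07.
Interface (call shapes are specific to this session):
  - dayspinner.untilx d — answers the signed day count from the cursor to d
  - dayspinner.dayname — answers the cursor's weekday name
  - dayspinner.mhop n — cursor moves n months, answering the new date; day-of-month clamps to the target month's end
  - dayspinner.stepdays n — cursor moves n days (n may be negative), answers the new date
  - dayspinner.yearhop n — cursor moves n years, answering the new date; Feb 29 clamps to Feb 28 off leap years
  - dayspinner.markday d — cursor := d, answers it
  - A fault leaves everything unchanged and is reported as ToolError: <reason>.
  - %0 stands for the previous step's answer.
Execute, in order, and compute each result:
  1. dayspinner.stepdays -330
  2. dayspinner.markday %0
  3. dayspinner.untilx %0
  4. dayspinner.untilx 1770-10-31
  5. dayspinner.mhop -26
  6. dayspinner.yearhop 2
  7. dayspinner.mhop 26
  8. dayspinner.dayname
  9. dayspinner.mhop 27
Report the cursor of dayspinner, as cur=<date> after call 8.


[in] dayspinner.stepdays n='-330'
= 1771-08-12
[in] dayspinner.markday d='%0'
= 1771-08-12
[in] dayspinner.untilx d='%0'
= 0
[in] dayspinner.untilx d='1770-10-31'
= -285
[in] dayspinner.mhop n='-26'
= 1769-06-12
[in] dayspinner.yearhop n='2'
= 1771-06-12
[in] dayspinner.mhop n='26'
= 1773-08-12
[in] dayspinner.dayname
= Thursday
[in] dayspinner.mhop n='27'
= 1775-11-12

Answer: cur=1773-08-12


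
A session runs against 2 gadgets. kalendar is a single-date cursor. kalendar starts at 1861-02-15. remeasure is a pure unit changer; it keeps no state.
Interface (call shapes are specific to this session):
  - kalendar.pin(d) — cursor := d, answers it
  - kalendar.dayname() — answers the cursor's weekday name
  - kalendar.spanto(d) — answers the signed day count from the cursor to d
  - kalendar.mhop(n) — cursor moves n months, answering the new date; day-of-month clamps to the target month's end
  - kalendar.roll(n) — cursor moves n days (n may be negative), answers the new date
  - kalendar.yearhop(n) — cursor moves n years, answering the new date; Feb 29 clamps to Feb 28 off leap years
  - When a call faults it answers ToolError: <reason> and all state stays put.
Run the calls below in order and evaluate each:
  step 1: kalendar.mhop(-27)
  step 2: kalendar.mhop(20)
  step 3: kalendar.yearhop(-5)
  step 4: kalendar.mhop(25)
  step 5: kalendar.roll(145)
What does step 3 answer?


Answer: 1855-07-15

Derivation:
Act: kalendar.mhop[n: -27]
Obs: 1858-11-15
Act: kalendar.mhop[n: 20]
Obs: 1860-07-15
Act: kalendar.yearhop[n: -5]
Obs: 1855-07-15
Act: kalendar.mhop[n: 25]
Obs: 1857-08-15
Act: kalendar.roll[n: 145]
Obs: 1858-01-07


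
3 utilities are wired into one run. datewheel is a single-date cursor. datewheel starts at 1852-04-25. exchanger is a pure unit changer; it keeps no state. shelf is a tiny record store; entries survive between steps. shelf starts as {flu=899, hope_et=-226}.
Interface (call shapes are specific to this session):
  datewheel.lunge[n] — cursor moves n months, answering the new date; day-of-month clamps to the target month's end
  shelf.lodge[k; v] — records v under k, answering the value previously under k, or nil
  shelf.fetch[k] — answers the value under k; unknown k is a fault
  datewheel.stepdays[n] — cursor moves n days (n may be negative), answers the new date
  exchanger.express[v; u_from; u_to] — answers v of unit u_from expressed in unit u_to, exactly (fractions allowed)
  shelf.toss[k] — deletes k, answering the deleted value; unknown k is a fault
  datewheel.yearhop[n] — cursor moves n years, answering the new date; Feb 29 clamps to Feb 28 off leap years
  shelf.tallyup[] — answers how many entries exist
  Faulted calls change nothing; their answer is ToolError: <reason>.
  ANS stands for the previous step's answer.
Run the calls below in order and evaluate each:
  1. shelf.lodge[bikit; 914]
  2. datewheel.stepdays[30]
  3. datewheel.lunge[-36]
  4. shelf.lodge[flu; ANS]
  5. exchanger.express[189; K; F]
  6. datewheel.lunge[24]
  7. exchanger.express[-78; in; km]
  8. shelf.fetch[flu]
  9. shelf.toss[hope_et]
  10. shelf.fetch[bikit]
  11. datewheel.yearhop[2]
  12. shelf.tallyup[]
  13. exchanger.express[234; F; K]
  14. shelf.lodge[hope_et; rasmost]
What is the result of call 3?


Answer: 1849-05-25

Derivation:
Do: shelf.lodge[k→bikit; v→914]
See: nil
Do: datewheel.stepdays[n→30]
See: 1852-05-25
Do: datewheel.lunge[n→-36]
See: 1849-05-25
Do: shelf.lodge[k→flu; v→ANS]
See: 899
Do: exchanger.express[v→189; u_from→K; u_to→F]
See: -11947/100
Do: datewheel.lunge[n→24]
See: 1851-05-25
Do: exchanger.express[v→-78; u_from→in; u_to→km]
See: -4953/2500000
Do: shelf.fetch[k→flu]
See: 1849-05-25
Do: shelf.toss[k→hope_et]
See: -226
Do: shelf.fetch[k→bikit]
See: 914
Do: datewheel.yearhop[n→2]
See: 1853-05-25
Do: shelf.tallyup[]
See: 2
Do: exchanger.express[v→234; u_from→F; u_to→K]
See: 69367/180
Do: shelf.lodge[k→hope_et; v→rasmost]
See: nil


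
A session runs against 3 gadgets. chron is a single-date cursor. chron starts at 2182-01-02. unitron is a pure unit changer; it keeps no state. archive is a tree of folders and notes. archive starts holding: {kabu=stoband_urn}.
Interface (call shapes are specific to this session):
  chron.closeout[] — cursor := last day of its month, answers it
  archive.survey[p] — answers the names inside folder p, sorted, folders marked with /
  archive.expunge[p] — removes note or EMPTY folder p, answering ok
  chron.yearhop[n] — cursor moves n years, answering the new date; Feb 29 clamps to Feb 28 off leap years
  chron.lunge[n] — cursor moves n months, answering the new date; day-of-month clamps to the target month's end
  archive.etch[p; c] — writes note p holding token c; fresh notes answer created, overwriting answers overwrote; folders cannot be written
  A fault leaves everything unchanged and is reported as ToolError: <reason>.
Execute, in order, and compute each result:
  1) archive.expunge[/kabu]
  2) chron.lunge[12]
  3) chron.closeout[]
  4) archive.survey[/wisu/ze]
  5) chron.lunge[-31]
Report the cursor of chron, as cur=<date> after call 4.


Answer: cur=2183-01-31

Derivation:
CALL archive.expunge[p: /kabu]
RET  ok
CALL chron.lunge[n: 12]
RET  2183-01-02
CALL chron.closeout[]
RET  2183-01-31
CALL archive.survey[p: /wisu/ze]
RET  ToolError: not found
CALL chron.lunge[n: -31]
RET  2180-06-30


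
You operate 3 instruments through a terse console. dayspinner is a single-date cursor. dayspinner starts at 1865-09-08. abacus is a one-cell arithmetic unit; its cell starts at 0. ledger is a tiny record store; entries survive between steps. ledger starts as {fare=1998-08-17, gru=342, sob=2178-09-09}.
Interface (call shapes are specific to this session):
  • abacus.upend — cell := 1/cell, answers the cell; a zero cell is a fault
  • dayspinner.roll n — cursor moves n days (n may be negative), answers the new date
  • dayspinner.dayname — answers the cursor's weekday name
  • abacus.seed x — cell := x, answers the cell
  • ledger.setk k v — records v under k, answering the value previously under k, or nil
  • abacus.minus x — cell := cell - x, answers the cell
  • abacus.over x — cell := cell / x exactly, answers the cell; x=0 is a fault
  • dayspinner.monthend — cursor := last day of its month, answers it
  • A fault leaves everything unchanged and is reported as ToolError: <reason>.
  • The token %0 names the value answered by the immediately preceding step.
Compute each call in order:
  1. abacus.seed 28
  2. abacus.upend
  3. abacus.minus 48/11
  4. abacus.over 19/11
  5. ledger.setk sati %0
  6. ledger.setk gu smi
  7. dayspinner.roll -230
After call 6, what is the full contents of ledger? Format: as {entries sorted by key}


Answer: {fare=1998-08-17, gru=342, gu=smi, sati=-1333/532, sob=2178-09-09}

Derivation:
% abacus.seed(28) ~> 28
% abacus.upend() ~> 1/28
% abacus.minus(48/11) ~> -1333/308
% abacus.over(19/11) ~> -1333/532
% ledger.setk(sati, %0) ~> nil
% ledger.setk(gu, smi) ~> nil
% dayspinner.roll(-230) ~> 1865-01-21


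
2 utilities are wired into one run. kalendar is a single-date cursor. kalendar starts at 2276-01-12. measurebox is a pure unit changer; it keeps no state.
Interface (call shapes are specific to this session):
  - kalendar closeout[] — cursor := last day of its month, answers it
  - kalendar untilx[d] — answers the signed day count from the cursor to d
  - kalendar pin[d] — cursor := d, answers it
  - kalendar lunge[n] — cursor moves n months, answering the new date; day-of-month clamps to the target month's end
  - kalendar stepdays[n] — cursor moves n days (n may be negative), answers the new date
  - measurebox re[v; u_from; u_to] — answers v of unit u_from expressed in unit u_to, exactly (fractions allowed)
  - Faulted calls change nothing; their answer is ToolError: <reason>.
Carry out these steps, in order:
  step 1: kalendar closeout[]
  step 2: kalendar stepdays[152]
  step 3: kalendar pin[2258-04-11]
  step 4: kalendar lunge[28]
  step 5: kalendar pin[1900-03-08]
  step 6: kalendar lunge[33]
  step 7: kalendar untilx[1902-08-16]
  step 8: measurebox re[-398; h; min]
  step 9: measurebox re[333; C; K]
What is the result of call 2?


Answer: 2276-07-01

Derivation:
# 1. kalendar closeout() : 2276-01-31
# 2. kalendar stepdays(n=152) : 2276-07-01
# 3. kalendar pin(d=2258-04-11) : 2258-04-11
# 4. kalendar lunge(n=28) : 2260-08-11
# 5. kalendar pin(d=1900-03-08) : 1900-03-08
# 6. kalendar lunge(n=33) : 1902-12-08
# 7. kalendar untilx(d=1902-08-16) : -114
# 8. measurebox re(v=-398, u_from=h, u_to=min) : -23880
# 9. measurebox re(v=333, u_from=C, u_to=K) : 12123/20


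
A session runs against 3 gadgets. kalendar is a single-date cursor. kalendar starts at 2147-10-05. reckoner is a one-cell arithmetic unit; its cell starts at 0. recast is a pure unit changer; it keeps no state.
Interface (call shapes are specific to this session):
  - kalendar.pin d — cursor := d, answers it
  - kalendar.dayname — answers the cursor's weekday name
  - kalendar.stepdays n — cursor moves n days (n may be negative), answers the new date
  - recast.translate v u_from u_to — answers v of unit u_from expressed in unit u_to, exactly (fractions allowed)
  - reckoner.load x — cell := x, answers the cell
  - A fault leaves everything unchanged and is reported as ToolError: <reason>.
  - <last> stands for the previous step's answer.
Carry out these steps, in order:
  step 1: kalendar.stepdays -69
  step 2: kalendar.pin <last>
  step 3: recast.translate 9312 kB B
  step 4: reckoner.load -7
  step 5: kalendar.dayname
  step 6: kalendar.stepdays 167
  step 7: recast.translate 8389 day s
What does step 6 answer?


Answer: 2148-01-11

Derivation:
Step: stepdays[n=-69]
Result: 2147-07-28
Step: pin[d=<last>]
Result: 2147-07-28
Step: translate[v=9312; u_from=kB; u_to=B]
Result: 9312000
Step: load[x=-7]
Result: -7
Step: dayname[]
Result: Friday
Step: stepdays[n=167]
Result: 2148-01-11
Step: translate[v=8389; u_from=day; u_to=s]
Result: 724809600


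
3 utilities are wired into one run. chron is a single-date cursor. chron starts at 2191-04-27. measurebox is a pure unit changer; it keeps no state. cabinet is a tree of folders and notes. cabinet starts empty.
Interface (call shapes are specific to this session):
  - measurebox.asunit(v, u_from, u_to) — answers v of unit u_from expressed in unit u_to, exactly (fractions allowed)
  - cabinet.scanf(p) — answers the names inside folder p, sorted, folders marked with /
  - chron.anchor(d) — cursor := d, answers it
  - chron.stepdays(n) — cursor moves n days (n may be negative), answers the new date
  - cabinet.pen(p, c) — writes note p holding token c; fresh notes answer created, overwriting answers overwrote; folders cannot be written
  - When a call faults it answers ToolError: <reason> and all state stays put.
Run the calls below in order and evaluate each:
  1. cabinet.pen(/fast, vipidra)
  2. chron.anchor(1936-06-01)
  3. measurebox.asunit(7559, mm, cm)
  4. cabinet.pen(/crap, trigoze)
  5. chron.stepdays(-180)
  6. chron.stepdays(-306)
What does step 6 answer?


I run cabinet.pen passing /fast, vipidra, — result: created.
Now I run chron.anchor passing 1936-06-01, and observe 1936-06-01.
Then measurebox.asunit passing 7559, mm, cm: 7559/10.
Calling cabinet.pen passing /crap, trigoze, — result: created.
Then chron.stepdays passing -180, which returns 1935-12-04.
Then chron.stepdays passing -306, giving 1935-02-01.

Answer: 1935-02-01
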